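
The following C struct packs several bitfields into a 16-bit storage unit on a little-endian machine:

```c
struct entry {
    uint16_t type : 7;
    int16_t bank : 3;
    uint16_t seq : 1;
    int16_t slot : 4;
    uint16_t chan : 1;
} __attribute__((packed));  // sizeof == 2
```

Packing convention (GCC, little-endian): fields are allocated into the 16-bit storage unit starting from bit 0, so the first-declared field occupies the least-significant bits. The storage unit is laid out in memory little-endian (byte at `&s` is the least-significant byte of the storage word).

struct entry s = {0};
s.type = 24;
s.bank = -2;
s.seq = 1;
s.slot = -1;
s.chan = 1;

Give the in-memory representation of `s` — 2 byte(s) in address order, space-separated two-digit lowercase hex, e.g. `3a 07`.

[0+:7] type=24 & 0x7f = 0x18; word=0x0018
[7+:3] bank=-2 & 0x7 = 0x6; word=0x0318
[10+:1] seq=1 & 0x1 = 0x1; word=0x0718
[11+:4] slot=-1 & 0xf = 0xf; word=0x7f18
[15+:1] chan=1 & 0x1 = 0x1; word=0xff18
word = 0xff18 → little-endian bytes:
  [0]=0x18  [1]=0xff

18 ff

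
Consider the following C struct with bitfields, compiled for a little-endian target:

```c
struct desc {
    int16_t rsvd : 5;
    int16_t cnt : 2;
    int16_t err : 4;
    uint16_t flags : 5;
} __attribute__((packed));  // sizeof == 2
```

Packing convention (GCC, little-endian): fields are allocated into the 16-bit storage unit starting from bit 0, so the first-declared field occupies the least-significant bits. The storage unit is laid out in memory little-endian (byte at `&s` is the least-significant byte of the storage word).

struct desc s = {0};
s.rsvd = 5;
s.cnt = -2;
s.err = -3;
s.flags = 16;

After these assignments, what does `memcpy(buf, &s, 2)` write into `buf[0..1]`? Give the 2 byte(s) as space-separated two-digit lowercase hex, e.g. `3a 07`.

c5 86

[0+:5] rsvd=5 & 0x1f = 0x5; word=0x0005
[5+:2] cnt=-2 & 0x3 = 0x2; word=0x0045
[7+:4] err=-3 & 0xf = 0xd; word=0x06c5
[11+:5] flags=16 & 0x1f = 0x10; word=0x86c5
word = 0x86c5 → little-endian bytes:
  [0]=0xc5  [1]=0x86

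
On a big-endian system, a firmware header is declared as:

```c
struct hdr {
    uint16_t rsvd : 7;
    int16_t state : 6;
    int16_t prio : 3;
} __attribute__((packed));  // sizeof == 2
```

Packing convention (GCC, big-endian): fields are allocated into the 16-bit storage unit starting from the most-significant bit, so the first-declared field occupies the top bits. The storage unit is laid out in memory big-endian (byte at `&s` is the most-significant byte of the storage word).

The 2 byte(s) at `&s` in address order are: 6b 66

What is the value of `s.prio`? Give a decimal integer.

-2

[0]=0x6b [1]=0x66 (big-endian) → word 0x6b66
rsvd [9+:7] = (word>>9) & 0x7f = 53
state [3+:6] = (word>>3) & 0x3f = 44
prio [0+:3] = (word>>0) & 0x7 = 6  ←
prio signed 3b, MSB=1: 6 - 8 = -2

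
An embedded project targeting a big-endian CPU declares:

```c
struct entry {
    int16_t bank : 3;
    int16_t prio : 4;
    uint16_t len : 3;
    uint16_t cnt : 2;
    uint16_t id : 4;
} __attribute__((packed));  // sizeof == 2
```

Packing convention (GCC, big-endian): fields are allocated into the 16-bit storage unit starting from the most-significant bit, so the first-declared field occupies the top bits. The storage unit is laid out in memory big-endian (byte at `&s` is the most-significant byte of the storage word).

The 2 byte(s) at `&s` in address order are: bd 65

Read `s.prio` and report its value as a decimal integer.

[0]=0xbd [1]=0x65 (big-endian) → word 0xbd65
bank:3 @ bit 13 → (0xbd65>>13)&0x7 = 0x5
prio:4 @ bit 9 → (0xbd65>>9)&0xf = 0xe  ←
len:3 @ bit 6 → (0xbd65>>6)&0x7 = 0x5
cnt:2 @ bit 4 → (0xbd65>>4)&0x3 = 0x2
id:4 @ bit 0 → (0xbd65>>0)&0xf = 0x5
prio signed 4b, MSB=1: 14 - 16 = -2

-2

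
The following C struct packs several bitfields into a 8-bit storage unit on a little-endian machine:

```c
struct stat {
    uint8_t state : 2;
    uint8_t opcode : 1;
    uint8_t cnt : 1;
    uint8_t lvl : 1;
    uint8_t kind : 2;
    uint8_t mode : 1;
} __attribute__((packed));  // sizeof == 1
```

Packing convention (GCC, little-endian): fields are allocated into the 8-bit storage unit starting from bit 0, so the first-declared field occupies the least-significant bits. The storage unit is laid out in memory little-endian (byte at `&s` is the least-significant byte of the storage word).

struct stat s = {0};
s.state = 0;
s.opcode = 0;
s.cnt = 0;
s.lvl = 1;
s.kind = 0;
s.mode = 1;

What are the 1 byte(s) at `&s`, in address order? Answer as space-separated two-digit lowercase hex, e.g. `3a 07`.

state:2 = 0 → 0x0 << 0 → word 0x00
opcode:1 = 0 → 0x0 << 2 → word 0x00
cnt:1 = 0 → 0x0 << 3 → word 0x00
lvl:1 = 1 → 0x1 << 4 → word 0x10
kind:2 = 0 → 0x0 << 5 → word 0x10
mode:1 = 1 → 0x1 << 7 → word 0x90
word = 0x90 → little-endian bytes:
  [0]=0x90

90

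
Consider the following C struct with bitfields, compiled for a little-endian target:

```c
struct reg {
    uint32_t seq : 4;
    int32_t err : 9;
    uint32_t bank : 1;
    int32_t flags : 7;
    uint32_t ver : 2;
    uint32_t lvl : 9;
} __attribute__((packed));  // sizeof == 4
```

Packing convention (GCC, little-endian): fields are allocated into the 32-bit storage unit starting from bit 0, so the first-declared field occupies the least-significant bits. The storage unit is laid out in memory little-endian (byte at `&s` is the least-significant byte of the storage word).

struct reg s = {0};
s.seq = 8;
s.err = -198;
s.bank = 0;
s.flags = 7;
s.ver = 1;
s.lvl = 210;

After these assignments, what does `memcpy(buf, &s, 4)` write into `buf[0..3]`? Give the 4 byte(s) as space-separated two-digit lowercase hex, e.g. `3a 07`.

seq:4 = 8 → 0x8 << 0 → word 0x00000008
err:9 = -198 → 0x13a << 4 → word 0x000013a8
bank:1 = 0 → 0x0 << 13 → word 0x000013a8
flags:7 = 7 → 0x7 << 14 → word 0x0001d3a8
ver:2 = 1 → 0x1 << 21 → word 0x0021d3a8
lvl:9 = 210 → 0xd2 << 23 → word 0x6921d3a8
word = 0x6921d3a8 → little-endian bytes:
  [0]=0xa8  [1]=0xd3  [2]=0x21  [3]=0x69

a8 d3 21 69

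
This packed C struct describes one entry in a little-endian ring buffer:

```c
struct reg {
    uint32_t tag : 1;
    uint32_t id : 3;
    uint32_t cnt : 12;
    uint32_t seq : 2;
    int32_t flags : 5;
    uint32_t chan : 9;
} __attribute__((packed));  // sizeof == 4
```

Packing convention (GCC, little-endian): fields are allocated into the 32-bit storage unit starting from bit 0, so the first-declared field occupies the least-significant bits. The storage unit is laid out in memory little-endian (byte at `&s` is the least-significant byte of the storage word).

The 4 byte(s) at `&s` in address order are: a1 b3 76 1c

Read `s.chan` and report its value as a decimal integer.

56

[0]=0xa1 [1]=0xb3 [2]=0x76 [3]=0x1c (little-endian) → word 0x1c76b3a1
tag:1 @ bit 0 → (0x1c76b3a1>>0)&0x1 = 0x1
id:3 @ bit 1 → (0x1c76b3a1>>1)&0x7 = 0x0
cnt:12 @ bit 4 → (0x1c76b3a1>>4)&0xfff = 0xb3a
seq:2 @ bit 16 → (0x1c76b3a1>>16)&0x3 = 0x2
flags:5 @ bit 18 → (0x1c76b3a1>>18)&0x1f = 0x1d
chan:9 @ bit 23 → (0x1c76b3a1>>23)&0x1ff = 0x38  ←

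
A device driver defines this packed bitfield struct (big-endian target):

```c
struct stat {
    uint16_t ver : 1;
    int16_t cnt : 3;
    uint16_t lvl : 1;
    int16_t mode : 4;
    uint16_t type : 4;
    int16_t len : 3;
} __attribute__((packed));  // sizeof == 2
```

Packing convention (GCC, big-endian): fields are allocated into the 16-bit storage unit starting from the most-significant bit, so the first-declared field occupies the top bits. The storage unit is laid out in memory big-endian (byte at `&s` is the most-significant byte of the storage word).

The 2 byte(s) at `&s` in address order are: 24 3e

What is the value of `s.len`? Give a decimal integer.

-2

[0]=0x24 [1]=0x3e (big-endian) → word 0x243e
ver [15+:1] = (word>>15) & 0x1 = 0
cnt [12+:3] = (word>>12) & 0x7 = 2
lvl [11+:1] = (word>>11) & 0x1 = 0
mode [7+:4] = (word>>7) & 0xf = 8
type [3+:4] = (word>>3) & 0xf = 7
len [0+:3] = (word>>0) & 0x7 = 6  ←
len signed 3b, MSB=1: 6 - 8 = -2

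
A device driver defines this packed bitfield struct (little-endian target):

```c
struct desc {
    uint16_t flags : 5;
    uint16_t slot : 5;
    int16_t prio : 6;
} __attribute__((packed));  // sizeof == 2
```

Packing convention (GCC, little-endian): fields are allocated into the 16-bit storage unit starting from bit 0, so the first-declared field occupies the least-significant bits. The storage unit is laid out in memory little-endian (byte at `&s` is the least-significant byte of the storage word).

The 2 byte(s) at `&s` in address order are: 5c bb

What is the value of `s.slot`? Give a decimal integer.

[0]=0x5c [1]=0xbb (little-endian) → word 0xbb5c
flags [0+:5] = (word>>0) & 0x1f = 28
slot [5+:5] = (word>>5) & 0x1f = 26  ←
prio [10+:6] = (word>>10) & 0x3f = 46

26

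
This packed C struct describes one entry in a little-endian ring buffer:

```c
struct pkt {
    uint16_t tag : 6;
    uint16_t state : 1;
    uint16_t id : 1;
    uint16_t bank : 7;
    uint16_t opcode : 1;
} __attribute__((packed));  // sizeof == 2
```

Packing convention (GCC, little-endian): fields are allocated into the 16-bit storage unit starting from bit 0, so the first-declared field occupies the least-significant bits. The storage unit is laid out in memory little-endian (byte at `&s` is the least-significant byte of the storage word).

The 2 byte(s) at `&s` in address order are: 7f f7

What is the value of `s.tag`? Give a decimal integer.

63

[0]=0x7f [1]=0xf7 (little-endian) → word 0xf77f
tag:6 @ bit 0 → (0xf77f>>0)&0x3f = 0x3f  ←
state:1 @ bit 6 → (0xf77f>>6)&0x1 = 0x1
id:1 @ bit 7 → (0xf77f>>7)&0x1 = 0x0
bank:7 @ bit 8 → (0xf77f>>8)&0x7f = 0x77
opcode:1 @ bit 15 → (0xf77f>>15)&0x1 = 0x1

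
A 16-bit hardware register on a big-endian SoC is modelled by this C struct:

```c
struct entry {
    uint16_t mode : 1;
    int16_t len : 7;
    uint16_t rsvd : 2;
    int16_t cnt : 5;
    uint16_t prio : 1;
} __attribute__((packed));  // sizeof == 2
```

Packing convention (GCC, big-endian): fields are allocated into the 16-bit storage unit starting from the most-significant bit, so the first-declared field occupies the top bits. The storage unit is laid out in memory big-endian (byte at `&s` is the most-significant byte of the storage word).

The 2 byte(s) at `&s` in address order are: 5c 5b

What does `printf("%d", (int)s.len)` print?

-36

[0]=0x5c [1]=0x5b (big-endian) → word 0x5c5b
mode [15+:1] = (word>>15) & 0x1 = 0
len [8+:7] = (word>>8) & 0x7f = 92  ←
rsvd [6+:2] = (word>>6) & 0x3 = 1
cnt [1+:5] = (word>>1) & 0x1f = 13
prio [0+:1] = (word>>0) & 0x1 = 1
len signed 7b, MSB=1: 92 - 128 = -36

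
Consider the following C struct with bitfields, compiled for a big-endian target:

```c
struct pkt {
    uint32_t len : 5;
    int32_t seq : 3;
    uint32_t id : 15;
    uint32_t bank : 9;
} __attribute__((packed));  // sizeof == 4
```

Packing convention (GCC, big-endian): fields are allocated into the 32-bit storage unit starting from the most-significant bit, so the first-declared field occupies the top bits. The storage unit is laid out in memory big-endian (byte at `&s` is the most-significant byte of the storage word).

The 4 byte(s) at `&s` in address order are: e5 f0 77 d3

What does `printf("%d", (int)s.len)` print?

[0]=0xe5 [1]=0xf0 [2]=0x77 [3]=0xd3 (big-endian) → word 0xe5f077d3
len [27+:5] = (word>>27) & 0x1f = 28  ←
seq [24+:3] = (word>>24) & 0x7 = 5
id [9+:15] = (word>>9) & 0x7fff = 30779
bank [0+:9] = (word>>0) & 0x1ff = 467

28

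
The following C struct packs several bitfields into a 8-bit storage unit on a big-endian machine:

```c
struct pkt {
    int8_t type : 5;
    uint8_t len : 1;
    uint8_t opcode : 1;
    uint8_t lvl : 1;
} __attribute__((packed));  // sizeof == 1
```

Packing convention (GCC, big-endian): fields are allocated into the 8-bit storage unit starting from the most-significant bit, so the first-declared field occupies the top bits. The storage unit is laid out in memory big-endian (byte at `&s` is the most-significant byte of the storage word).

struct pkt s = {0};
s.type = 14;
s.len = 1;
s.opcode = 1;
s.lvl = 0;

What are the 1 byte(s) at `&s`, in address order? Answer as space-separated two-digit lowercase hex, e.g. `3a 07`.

76

type:5 = 14 → 0xe << 3 → word 0x70
len:1 = 1 → 0x1 << 2 → word 0x74
opcode:1 = 1 → 0x1 << 1 → word 0x76
lvl:1 = 0 → 0x0 << 0 → word 0x76
word = 0x76 → big-endian bytes:
  [0]=0x76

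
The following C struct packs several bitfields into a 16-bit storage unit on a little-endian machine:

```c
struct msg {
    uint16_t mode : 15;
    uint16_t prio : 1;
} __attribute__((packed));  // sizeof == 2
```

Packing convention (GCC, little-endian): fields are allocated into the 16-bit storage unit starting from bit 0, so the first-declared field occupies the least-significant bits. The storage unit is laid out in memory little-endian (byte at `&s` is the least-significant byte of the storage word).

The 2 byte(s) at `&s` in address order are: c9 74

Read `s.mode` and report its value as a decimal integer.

[0]=0xc9 [1]=0x74 (little-endian) → word 0x74c9
mode:15 @ bit 0 → (0x74c9>>0)&0x7fff = 0x74c9  ←
prio:1 @ bit 15 → (0x74c9>>15)&0x1 = 0x0

29897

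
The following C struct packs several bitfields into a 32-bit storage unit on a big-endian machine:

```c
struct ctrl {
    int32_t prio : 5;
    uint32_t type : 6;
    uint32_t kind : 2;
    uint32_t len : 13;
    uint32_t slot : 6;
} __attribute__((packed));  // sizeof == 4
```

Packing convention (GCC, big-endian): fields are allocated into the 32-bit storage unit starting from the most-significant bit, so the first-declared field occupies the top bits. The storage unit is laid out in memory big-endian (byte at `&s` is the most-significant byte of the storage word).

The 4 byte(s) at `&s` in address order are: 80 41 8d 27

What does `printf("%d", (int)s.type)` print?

[0]=0x80 [1]=0x41 [2]=0x8d [3]=0x27 (big-endian) → word 0x80418d27
prio [27+:5] = (word>>27) & 0x1f = 16
type [21+:6] = (word>>21) & 0x3f = 2  ←
kind [19+:2] = (word>>19) & 0x3 = 0
len [6+:13] = (word>>6) & 0x1fff = 1588
slot [0+:6] = (word>>0) & 0x3f = 39

2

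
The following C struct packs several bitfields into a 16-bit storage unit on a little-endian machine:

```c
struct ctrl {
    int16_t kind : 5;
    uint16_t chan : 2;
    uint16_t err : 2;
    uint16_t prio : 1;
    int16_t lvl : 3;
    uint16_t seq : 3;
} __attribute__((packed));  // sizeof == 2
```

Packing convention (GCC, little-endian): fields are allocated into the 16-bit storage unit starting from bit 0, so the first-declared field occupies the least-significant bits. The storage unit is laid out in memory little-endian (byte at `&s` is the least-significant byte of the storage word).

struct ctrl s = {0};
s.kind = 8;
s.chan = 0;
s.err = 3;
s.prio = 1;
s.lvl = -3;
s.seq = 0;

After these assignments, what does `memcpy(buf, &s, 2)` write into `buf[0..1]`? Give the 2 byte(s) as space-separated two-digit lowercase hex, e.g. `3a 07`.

88 17

kind:5 = 8 → 0x8 << 0 → word 0x0008
chan:2 = 0 → 0x0 << 5 → word 0x0008
err:2 = 3 → 0x3 << 7 → word 0x0188
prio:1 = 1 → 0x1 << 9 → word 0x0388
lvl:3 = -3 → 0x5 << 10 → word 0x1788
seq:3 = 0 → 0x0 << 13 → word 0x1788
word = 0x1788 → little-endian bytes:
  [0]=0x88  [1]=0x17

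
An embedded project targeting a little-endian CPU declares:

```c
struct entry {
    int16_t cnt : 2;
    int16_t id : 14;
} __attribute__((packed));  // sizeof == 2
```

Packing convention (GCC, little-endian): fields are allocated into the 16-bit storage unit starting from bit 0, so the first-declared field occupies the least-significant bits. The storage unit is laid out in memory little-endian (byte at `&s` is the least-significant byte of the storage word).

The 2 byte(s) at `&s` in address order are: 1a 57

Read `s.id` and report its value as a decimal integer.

[0]=0x1a [1]=0x57 (little-endian) → word 0x571a
cnt:2 @ bit 0 → (0x571a>>0)&0x3 = 0x2
id:14 @ bit 2 → (0x571a>>2)&0x3fff = 0x15c6  ←
id signed 14b, MSB=0: value = 5574

5574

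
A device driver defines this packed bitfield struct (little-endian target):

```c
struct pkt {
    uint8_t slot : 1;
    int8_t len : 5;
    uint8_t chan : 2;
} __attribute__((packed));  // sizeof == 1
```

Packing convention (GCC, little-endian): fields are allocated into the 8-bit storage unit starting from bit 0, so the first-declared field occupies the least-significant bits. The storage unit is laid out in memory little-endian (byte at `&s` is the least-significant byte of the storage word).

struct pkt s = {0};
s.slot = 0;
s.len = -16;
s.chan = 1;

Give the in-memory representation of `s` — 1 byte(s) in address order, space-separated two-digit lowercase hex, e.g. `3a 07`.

[0+:1] slot=0 & 0x1 = 0x0; word=0x00
[1+:5] len=-16 & 0x1f = 0x10; word=0x20
[6+:2] chan=1 & 0x3 = 0x1; word=0x60
word = 0x60 → little-endian bytes:
  [0]=0x60

60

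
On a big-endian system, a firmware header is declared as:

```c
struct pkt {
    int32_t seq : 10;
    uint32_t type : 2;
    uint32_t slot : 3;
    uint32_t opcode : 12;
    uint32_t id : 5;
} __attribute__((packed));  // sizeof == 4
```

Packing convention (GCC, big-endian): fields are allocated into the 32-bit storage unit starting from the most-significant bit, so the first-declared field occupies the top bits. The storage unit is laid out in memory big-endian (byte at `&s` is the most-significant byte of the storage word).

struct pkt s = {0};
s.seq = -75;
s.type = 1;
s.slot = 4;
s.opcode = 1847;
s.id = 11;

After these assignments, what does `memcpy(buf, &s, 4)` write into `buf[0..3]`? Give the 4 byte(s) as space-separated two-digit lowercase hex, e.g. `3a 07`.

ed 58 e6 eb

seq:10 = -75 → 0x3b5 << 22 → word 0xed400000
type:2 = 1 → 0x1 << 20 → word 0xed500000
slot:3 = 4 → 0x4 << 17 → word 0xed580000
opcode:12 = 1847 → 0x737 << 5 → word 0xed58e6e0
id:5 = 11 → 0xb << 0 → word 0xed58e6eb
word = 0xed58e6eb → big-endian bytes:
  [0]=0xed  [1]=0x58  [2]=0xe6  [3]=0xeb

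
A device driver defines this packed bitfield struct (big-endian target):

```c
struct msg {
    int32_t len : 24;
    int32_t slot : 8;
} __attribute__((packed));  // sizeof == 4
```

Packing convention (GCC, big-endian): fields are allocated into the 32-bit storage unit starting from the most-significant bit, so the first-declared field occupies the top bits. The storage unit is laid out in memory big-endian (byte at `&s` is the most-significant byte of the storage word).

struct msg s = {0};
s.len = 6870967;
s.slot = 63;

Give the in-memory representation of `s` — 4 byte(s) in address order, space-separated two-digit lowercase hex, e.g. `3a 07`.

68 d7 b7 3f

[8+:24] len=6870967 & 0xffffff = 0x68d7b7; word=0x68d7b700
[0+:8] slot=63 & 0xff = 0x3f; word=0x68d7b73f
word = 0x68d7b73f → big-endian bytes:
  [0]=0x68  [1]=0xd7  [2]=0xb7  [3]=0x3f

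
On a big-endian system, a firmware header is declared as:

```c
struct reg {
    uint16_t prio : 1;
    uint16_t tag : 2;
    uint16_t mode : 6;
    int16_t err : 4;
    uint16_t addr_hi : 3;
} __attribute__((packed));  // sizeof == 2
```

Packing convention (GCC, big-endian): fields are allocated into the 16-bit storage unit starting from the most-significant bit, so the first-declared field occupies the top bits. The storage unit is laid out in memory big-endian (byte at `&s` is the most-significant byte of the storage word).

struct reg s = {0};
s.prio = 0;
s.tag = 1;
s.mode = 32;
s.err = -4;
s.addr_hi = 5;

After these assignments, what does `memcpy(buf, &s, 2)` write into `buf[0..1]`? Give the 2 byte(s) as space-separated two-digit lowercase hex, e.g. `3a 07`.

prio:1 = 0 → 0x0 << 15 → word 0x0000
tag:2 = 1 → 0x1 << 13 → word 0x2000
mode:6 = 32 → 0x20 << 7 → word 0x3000
err:4 = -4 → 0xc << 3 → word 0x3060
addr_hi:3 = 5 → 0x5 << 0 → word 0x3065
word = 0x3065 → big-endian bytes:
  [0]=0x30  [1]=0x65

30 65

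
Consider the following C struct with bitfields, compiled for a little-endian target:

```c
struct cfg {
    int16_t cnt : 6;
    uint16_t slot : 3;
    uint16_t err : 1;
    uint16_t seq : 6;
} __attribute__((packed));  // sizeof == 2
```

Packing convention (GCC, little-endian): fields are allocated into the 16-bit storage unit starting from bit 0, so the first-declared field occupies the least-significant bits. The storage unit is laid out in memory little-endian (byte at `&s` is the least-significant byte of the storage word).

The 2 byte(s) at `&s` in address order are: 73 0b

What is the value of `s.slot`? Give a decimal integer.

[0]=0x73 [1]=0x0b (little-endian) → word 0x0b73
cnt:6 @ bit 0 → (0x0b73>>0)&0x3f = 0x33
slot:3 @ bit 6 → (0x0b73>>6)&0x7 = 0x5  ←
err:1 @ bit 9 → (0x0b73>>9)&0x1 = 0x1
seq:6 @ bit 10 → (0x0b73>>10)&0x3f = 0x2

5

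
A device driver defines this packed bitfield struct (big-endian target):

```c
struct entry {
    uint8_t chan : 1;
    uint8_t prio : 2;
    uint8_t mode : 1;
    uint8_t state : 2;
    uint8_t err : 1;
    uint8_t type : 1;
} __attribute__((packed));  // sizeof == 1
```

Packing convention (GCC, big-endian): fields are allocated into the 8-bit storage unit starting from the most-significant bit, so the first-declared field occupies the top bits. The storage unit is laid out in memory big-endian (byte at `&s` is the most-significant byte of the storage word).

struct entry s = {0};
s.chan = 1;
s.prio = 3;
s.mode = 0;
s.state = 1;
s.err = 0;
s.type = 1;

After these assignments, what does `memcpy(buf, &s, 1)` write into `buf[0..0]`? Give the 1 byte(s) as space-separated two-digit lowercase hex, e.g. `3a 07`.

e5

[7+:1] chan=1 & 0x1 = 0x1; word=0x80
[5+:2] prio=3 & 0x3 = 0x3; word=0xe0
[4+:1] mode=0 & 0x1 = 0x0; word=0xe0
[2+:2] state=1 & 0x3 = 0x1; word=0xe4
[1+:1] err=0 & 0x1 = 0x0; word=0xe4
[0+:1] type=1 & 0x1 = 0x1; word=0xe5
word = 0xe5 → big-endian bytes:
  [0]=0xe5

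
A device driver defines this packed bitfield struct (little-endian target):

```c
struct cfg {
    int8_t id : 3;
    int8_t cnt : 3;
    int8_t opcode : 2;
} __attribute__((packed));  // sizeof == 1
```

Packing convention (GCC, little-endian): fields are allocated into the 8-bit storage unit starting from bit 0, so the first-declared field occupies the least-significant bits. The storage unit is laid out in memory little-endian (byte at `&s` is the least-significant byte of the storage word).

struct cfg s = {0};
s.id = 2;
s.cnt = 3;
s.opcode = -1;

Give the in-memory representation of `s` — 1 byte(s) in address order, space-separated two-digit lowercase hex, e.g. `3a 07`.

da

[0+:3] id=2 & 0x7 = 0x2; word=0x02
[3+:3] cnt=3 & 0x7 = 0x3; word=0x1a
[6+:2] opcode=-1 & 0x3 = 0x3; word=0xda
word = 0xda → little-endian bytes:
  [0]=0xda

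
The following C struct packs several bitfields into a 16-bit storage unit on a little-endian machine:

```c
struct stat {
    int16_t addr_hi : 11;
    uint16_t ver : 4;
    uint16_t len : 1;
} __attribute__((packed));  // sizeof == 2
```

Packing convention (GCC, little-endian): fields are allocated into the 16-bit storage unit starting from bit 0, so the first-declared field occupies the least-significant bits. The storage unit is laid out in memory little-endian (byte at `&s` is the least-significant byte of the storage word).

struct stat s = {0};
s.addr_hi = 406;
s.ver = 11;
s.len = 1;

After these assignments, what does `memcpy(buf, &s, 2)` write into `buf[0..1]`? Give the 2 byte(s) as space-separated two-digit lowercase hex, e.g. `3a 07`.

[0+:11] addr_hi=406 & 0x7ff = 0x196; word=0x0196
[11+:4] ver=11 & 0xf = 0xb; word=0x5996
[15+:1] len=1 & 0x1 = 0x1; word=0xd996
word = 0xd996 → little-endian bytes:
  [0]=0x96  [1]=0xd9

96 d9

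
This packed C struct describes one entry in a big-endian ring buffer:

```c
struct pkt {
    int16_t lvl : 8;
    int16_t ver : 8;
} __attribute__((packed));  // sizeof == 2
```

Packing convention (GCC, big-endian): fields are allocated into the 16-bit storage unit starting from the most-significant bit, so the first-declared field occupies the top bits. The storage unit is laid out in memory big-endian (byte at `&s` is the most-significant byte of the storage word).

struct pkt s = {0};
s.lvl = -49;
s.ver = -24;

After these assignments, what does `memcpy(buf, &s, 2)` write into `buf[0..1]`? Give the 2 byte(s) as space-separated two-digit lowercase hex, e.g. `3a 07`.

cf e8

lvl:8 = -49 → 0xcf << 8 → word 0xcf00
ver:8 = -24 → 0xe8 << 0 → word 0xcfe8
word = 0xcfe8 → big-endian bytes:
  [0]=0xcf  [1]=0xe8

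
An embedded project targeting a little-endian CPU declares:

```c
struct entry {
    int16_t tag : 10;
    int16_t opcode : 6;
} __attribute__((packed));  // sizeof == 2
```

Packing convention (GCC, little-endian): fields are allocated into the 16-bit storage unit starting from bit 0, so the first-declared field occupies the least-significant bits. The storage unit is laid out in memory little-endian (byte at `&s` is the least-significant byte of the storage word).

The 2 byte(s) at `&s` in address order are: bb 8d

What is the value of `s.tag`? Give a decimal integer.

443

[0]=0xbb [1]=0x8d (little-endian) → word 0x8dbb
tag [0+:10] = (word>>0) & 0x3ff = 443  ←
opcode [10+:6] = (word>>10) & 0x3f = 35
tag signed 10b, MSB=0: value = 443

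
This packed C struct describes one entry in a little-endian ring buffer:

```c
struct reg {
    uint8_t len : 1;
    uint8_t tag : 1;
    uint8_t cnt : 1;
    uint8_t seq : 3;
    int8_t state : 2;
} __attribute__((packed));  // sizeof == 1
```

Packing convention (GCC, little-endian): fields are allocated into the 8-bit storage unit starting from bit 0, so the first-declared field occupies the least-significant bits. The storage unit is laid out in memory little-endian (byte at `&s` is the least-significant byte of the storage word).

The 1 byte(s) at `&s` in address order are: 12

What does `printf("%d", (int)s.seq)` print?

2

[0]=0x12 (little-endian) → word 0x12
len:1 @ bit 0 → (0x12>>0)&0x1 = 0x0
tag:1 @ bit 1 → (0x12>>1)&0x1 = 0x1
cnt:1 @ bit 2 → (0x12>>2)&0x1 = 0x0
seq:3 @ bit 3 → (0x12>>3)&0x7 = 0x2  ←
state:2 @ bit 6 → (0x12>>6)&0x3 = 0x0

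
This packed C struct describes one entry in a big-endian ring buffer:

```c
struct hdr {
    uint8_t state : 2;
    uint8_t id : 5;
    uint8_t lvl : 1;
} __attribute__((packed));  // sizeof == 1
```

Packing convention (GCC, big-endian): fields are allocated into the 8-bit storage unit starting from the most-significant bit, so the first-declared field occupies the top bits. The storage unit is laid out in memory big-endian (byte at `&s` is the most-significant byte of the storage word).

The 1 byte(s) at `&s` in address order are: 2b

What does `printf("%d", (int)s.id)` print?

[0]=0x2b (big-endian) → word 0x2b
state [6+:2] = (word>>6) & 0x3 = 0
id [1+:5] = (word>>1) & 0x1f = 21  ←
lvl [0+:1] = (word>>0) & 0x1 = 1

21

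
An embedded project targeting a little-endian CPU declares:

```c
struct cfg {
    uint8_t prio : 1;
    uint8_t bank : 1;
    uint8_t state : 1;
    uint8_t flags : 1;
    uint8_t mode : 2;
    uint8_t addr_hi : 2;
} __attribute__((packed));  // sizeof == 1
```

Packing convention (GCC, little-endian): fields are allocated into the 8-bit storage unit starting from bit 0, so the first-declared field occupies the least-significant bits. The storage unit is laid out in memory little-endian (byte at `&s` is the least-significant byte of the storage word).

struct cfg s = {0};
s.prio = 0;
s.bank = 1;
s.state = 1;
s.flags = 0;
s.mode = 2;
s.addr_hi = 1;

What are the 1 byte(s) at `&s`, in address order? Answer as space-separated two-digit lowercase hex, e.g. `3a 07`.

prio:1 = 0 → 0x0 << 0 → word 0x00
bank:1 = 1 → 0x1 << 1 → word 0x02
state:1 = 1 → 0x1 << 2 → word 0x06
flags:1 = 0 → 0x0 << 3 → word 0x06
mode:2 = 2 → 0x2 << 4 → word 0x26
addr_hi:2 = 1 → 0x1 << 6 → word 0x66
word = 0x66 → little-endian bytes:
  [0]=0x66

66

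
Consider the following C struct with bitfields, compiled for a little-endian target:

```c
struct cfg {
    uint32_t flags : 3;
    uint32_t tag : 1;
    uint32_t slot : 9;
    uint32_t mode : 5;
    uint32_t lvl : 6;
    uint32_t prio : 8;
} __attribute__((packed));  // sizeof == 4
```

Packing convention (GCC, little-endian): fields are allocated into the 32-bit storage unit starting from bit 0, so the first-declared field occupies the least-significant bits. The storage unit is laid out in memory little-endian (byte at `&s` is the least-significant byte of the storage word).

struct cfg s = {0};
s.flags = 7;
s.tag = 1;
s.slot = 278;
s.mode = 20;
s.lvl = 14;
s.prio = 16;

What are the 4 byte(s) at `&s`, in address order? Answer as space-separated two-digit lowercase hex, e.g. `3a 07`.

6f 91 3a 10

[0+:3] flags=7 & 0x7 = 0x7; word=0x00000007
[3+:1] tag=1 & 0x1 = 0x1; word=0x0000000f
[4+:9] slot=278 & 0x1ff = 0x116; word=0x0000116f
[13+:5] mode=20 & 0x1f = 0x14; word=0x0002916f
[18+:6] lvl=14 & 0x3f = 0xe; word=0x003a916f
[24+:8] prio=16 & 0xff = 0x10; word=0x103a916f
word = 0x103a916f → little-endian bytes:
  [0]=0x6f  [1]=0x91  [2]=0x3a  [3]=0x10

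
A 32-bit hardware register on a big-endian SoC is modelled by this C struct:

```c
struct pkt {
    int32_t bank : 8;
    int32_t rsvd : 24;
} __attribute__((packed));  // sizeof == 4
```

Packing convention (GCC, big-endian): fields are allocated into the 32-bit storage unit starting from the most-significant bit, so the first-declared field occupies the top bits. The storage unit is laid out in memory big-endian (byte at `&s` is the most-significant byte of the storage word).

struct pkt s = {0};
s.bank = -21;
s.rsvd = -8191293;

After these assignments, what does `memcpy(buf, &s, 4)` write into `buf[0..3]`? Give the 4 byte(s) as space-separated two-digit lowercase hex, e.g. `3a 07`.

eb 83 02 c3

[24+:8] bank=-21 & 0xff = 0xeb; word=0xeb000000
[0+:24] rsvd=-8191293 & 0xffffff = 0x8302c3; word=0xeb8302c3
word = 0xeb8302c3 → big-endian bytes:
  [0]=0xeb  [1]=0x83  [2]=0x02  [3]=0xc3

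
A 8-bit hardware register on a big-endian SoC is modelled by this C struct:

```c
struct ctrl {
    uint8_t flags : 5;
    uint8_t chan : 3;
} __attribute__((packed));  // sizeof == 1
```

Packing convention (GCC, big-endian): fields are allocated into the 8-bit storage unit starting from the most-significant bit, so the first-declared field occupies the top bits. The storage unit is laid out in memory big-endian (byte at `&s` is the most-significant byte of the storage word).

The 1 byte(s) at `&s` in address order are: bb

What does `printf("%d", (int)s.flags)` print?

[0]=0xbb (big-endian) → word 0xbb
flags:5 @ bit 3 → (0xbb>>3)&0x1f = 0x17  ←
chan:3 @ bit 0 → (0xbb>>0)&0x7 = 0x3

23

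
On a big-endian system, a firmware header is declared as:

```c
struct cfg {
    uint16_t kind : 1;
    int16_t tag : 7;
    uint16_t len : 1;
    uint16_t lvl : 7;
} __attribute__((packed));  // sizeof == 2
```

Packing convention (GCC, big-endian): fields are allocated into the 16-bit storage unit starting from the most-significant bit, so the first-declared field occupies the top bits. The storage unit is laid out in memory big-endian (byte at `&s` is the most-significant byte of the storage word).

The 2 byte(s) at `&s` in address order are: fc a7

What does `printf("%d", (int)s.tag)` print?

-4

[0]=0xfc [1]=0xa7 (big-endian) → word 0xfca7
kind [15+:1] = (word>>15) & 0x1 = 1
tag [8+:7] = (word>>8) & 0x7f = 124  ←
len [7+:1] = (word>>7) & 0x1 = 1
lvl [0+:7] = (word>>0) & 0x7f = 39
tag signed 7b, MSB=1: 124 - 128 = -4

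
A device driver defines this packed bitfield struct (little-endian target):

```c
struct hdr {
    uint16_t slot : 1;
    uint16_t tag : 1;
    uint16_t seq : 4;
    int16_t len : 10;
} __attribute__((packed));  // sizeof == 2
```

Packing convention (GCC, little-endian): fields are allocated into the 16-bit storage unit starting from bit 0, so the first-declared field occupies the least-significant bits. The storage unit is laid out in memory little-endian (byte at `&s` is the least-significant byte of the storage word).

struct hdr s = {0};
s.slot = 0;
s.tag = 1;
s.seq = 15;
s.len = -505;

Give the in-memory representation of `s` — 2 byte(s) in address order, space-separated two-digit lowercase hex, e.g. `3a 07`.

[0+:1] slot=0 & 0x1 = 0x0; word=0x0000
[1+:1] tag=1 & 0x1 = 0x1; word=0x0002
[2+:4] seq=15 & 0xf = 0xf; word=0x003e
[6+:10] len=-505 & 0x3ff = 0x207; word=0x81fe
word = 0x81fe → little-endian bytes:
  [0]=0xfe  [1]=0x81

fe 81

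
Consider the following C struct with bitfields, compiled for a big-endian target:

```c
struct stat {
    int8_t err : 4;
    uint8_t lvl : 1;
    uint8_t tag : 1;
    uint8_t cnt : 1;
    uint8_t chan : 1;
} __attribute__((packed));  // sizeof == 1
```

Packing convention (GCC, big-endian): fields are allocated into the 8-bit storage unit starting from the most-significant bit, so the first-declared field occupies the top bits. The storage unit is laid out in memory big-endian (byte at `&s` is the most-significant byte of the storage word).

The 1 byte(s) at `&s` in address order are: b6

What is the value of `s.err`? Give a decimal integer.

[0]=0xb6 (big-endian) → word 0xb6
err [4+:4] = (word>>4) & 0xf = 11  ←
lvl [3+:1] = (word>>3) & 0x1 = 0
tag [2+:1] = (word>>2) & 0x1 = 1
cnt [1+:1] = (word>>1) & 0x1 = 1
chan [0+:1] = (word>>0) & 0x1 = 0
err signed 4b, MSB=1: 11 - 16 = -5

-5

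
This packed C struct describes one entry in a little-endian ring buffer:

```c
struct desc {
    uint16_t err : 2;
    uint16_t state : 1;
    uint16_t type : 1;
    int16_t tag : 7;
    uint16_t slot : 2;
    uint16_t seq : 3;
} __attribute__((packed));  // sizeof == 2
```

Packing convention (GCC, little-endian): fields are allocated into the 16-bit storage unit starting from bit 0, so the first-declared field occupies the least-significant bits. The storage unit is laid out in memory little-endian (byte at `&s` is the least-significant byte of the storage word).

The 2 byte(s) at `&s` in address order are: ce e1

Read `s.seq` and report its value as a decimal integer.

[0]=0xce [1]=0xe1 (little-endian) → word 0xe1ce
err [0+:2] = (word>>0) & 0x3 = 2
state [2+:1] = (word>>2) & 0x1 = 1
type [3+:1] = (word>>3) & 0x1 = 1
tag [4+:7] = (word>>4) & 0x7f = 28
slot [11+:2] = (word>>11) & 0x3 = 0
seq [13+:3] = (word>>13) & 0x7 = 7  ←

7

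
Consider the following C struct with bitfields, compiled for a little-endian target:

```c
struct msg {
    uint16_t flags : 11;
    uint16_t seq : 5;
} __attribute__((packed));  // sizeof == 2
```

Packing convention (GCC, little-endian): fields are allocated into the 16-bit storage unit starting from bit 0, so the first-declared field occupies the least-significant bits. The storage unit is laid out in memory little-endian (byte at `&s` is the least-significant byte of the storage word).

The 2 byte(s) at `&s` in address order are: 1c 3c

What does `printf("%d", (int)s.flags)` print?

1052

[0]=0x1c [1]=0x3c (little-endian) → word 0x3c1c
flags:11 @ bit 0 → (0x3c1c>>0)&0x7ff = 0x41c  ←
seq:5 @ bit 11 → (0x3c1c>>11)&0x1f = 0x7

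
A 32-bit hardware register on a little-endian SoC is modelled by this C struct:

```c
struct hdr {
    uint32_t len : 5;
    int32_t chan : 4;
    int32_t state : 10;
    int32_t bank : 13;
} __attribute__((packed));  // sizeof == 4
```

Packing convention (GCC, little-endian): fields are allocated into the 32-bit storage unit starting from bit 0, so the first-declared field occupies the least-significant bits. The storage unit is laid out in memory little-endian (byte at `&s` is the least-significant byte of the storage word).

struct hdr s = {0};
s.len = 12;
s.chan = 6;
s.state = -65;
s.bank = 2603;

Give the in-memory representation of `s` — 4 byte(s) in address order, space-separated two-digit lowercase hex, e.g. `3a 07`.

cc 7e 5f 51

[0+:5] len=12 & 0x1f = 0xc; word=0x0000000c
[5+:4] chan=6 & 0xf = 0x6; word=0x000000cc
[9+:10] state=-65 & 0x3ff = 0x3bf; word=0x00077ecc
[19+:13] bank=2603 & 0x1fff = 0xa2b; word=0x515f7ecc
word = 0x515f7ecc → little-endian bytes:
  [0]=0xcc  [1]=0x7e  [2]=0x5f  [3]=0x51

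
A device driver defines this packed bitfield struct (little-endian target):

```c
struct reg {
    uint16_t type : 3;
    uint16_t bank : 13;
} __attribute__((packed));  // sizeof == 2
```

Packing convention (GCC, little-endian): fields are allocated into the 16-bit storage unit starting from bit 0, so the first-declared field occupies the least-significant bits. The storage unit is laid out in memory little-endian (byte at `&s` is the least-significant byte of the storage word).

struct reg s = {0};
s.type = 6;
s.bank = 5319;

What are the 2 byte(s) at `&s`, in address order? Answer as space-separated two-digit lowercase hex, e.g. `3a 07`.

type (3b) val=6 bits=0x6 at bit 0: 0x0006
bank (13b) val=5319 bits=0x14c7 at bit 3: 0xa63e
word = 0xa63e → little-endian bytes:
  [0]=0x3e  [1]=0xa6

3e a6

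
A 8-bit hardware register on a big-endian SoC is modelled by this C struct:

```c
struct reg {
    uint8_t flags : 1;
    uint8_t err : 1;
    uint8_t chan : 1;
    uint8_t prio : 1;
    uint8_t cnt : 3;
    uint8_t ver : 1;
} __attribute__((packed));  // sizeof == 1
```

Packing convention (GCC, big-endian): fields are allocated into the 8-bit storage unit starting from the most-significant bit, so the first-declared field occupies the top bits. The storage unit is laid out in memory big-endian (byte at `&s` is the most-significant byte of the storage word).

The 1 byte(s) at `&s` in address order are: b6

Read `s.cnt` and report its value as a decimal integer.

[0]=0xb6 (big-endian) → word 0xb6
flags:1 @ bit 7 → (0xb6>>7)&0x1 = 0x1
err:1 @ bit 6 → (0xb6>>6)&0x1 = 0x0
chan:1 @ bit 5 → (0xb6>>5)&0x1 = 0x1
prio:1 @ bit 4 → (0xb6>>4)&0x1 = 0x1
cnt:3 @ bit 1 → (0xb6>>1)&0x7 = 0x3  ←
ver:1 @ bit 0 → (0xb6>>0)&0x1 = 0x0

3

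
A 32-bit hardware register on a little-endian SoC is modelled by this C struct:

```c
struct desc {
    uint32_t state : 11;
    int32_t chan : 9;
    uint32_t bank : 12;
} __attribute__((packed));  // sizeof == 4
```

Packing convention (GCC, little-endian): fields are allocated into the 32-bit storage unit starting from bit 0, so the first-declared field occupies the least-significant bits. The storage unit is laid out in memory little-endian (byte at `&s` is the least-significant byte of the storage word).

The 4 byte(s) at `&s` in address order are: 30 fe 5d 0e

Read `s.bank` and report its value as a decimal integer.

229

[0]=0x30 [1]=0xfe [2]=0x5d [3]=0x0e (little-endian) → word 0x0e5dfe30
state [0+:11] = (word>>0) & 0x7ff = 1584
chan [11+:9] = (word>>11) & 0x1ff = 447
bank [20+:12] = (word>>20) & 0xfff = 229  ←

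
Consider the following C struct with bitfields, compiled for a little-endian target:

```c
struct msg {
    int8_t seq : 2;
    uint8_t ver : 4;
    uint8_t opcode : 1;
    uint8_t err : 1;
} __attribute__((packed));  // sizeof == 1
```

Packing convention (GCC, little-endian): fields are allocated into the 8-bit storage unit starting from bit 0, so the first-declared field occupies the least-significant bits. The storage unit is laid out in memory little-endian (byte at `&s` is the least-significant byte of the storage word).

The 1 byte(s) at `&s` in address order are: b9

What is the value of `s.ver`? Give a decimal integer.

[0]=0xb9 (little-endian) → word 0xb9
seq [0+:2] = (word>>0) & 0x3 = 1
ver [2+:4] = (word>>2) & 0xf = 14  ←
opcode [6+:1] = (word>>6) & 0x1 = 0
err [7+:1] = (word>>7) & 0x1 = 1

14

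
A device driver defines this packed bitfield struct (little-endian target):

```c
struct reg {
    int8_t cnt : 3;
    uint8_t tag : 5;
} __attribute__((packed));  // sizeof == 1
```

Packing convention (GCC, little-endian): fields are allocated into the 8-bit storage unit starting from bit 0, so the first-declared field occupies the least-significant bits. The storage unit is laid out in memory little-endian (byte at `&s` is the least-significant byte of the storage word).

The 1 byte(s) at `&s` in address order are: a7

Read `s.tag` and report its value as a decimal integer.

[0]=0xa7 (little-endian) → word 0xa7
cnt [0+:3] = (word>>0) & 0x7 = 7
tag [3+:5] = (word>>3) & 0x1f = 20  ←

20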